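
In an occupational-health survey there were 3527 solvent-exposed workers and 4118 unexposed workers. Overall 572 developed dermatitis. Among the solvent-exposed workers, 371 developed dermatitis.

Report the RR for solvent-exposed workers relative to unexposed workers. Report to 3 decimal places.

solvent-exposed workers without the outcome: 3527 − 371 = 3156
unexposed workers with the outcome: 572 − 371 = 201
unexposed workers without the outcome: 4118 − 201 = 3917
risk, solvent-exposed workers = 371/3527 = 0.10519
risk, unexposed workers = 201/4118 = 0.04881
RR = 0.10519 / 0.04881 = 2.155

RR = 2.155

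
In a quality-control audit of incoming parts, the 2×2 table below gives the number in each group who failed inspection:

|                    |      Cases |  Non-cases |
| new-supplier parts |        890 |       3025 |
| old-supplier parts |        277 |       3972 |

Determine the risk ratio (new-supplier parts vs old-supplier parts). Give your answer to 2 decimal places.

risk, new-supplier parts = 890/3915 = 0.2273
risk, old-supplier parts = 277/4249 = 0.0652
RR = 0.2273 / 0.0652 = 3.49

RR = 3.49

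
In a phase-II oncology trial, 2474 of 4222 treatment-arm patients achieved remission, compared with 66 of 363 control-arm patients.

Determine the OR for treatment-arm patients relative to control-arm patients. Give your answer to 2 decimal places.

OR = (2474 × 297) / (1748 × 66) = 734778/115368 ≈ 6.37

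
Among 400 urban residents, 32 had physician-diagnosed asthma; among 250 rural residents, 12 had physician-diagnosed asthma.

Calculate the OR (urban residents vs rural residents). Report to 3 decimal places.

odds, urban residents = 32/368 = 0.08696
odds, rural residents = 12/238 = 0.05042
OR = 0.08696 / 0.05042 = 1.725

OR = 1.725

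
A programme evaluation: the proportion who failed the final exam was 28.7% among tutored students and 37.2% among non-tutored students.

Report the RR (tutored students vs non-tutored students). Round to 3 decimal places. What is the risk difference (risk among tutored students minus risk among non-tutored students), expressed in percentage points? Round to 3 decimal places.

RR = 0.2870 / 0.3720 = 0.772
risk difference = 0.2870 − 0.3720 = -0.0850 → -8.500 percentage points

RR = 0.772; RD = -8.500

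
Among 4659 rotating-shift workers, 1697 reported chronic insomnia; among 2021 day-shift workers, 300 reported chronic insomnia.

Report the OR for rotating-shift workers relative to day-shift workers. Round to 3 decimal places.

OR = (1697 × 1721) / (2962 × 300) = 2920537/888600 ≈ 3.287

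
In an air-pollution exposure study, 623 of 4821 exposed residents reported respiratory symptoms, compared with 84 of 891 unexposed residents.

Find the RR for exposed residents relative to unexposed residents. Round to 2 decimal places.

risk, exposed residents = 623/4821 = 0.1292
risk, unexposed residents = 84/891 = 0.0943
RR = 0.1292 / 0.0943 = 1.37

1.37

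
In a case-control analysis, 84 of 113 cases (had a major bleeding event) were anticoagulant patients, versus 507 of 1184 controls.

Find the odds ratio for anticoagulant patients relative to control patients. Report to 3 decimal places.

OR = (84 × 677) / (507 × 29) = 56868/14703 ≈ 3.868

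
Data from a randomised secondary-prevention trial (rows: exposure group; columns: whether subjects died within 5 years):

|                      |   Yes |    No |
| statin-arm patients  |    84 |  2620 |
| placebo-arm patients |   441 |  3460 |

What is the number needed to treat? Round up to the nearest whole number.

risk, statin-arm patients = 84/2704 = 0.031065
risk, placebo-arm patients = 441/3901 = 0.113048
absolute risk difference = 0.081983
1 / 0.081983 = 12.198 → round up → 13

13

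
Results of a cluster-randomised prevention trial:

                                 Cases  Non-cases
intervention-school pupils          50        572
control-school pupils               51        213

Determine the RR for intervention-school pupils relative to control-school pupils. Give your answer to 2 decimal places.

RR = 0.42

risk, intervention-school pupils = 50/622 = 0.0804
risk, control-school pupils = 51/264 = 0.1932
RR = 0.0804 / 0.1932 = 0.42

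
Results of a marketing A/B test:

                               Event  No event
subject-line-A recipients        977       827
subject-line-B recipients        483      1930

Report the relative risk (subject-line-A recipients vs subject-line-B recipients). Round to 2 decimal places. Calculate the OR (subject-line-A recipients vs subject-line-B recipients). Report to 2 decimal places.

RR = 2.71; OR = 4.72

risk, subject-line-A recipients = 977/1804 = 0.5416
risk, subject-line-B recipients = 483/2413 = 0.2002
RR = 0.5416 / 0.2002 = 2.71
odds, subject-line-A recipients = 977/827 = 1.1814
odds, subject-line-B recipients = 483/1930 = 0.2503
OR = 1.1814 / 0.2503 = 4.72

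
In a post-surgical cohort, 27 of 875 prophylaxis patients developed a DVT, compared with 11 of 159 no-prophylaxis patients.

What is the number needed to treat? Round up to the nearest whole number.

NNT: 27

risk, prophylaxis patients = 27/875 = 0.030857
risk, no-prophylaxis patients = 11/159 = 0.069182
absolute risk difference = 0.038325
1 / 0.038325 = 26.093 → round up → 27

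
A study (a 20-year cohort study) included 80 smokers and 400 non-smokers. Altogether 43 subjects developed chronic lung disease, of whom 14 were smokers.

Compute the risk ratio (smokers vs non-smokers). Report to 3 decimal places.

RR = 2.414

smokers without the outcome: 80 − 14 = 66
non-smokers with the outcome: 43 − 14 = 29
non-smokers without the outcome: 400 − 29 = 371
risk, smokers = 14/80 = 0.1750
risk, non-smokers = 29/400 = 0.0725
RR = 0.1750 / 0.0725 = 2.414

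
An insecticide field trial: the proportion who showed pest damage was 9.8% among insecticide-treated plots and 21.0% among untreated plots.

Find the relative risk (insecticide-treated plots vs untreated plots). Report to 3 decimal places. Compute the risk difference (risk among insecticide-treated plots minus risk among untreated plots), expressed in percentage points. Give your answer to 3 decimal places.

RR = 0.467; RD = -11.200

RR = 0.0980 / 0.2100 = 0.467
risk difference = 0.0980 − 0.2100 = -0.1120 → -11.200 percentage points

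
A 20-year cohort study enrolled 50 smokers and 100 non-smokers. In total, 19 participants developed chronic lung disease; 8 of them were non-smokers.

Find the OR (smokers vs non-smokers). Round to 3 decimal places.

smokers with the outcome: 19 − 8 = 11
smokers without the outcome: 50 − 11 = 39
non-smokers without the outcome: 100 − 8 = 92
OR = (11 × 92) / (39 × 8) = 1012/312 ≈ 3.244

OR: 3.244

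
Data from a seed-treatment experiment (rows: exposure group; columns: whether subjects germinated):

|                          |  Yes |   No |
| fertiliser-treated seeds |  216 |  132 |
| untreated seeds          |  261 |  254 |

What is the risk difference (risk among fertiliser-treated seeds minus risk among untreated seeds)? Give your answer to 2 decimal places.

risk, fertiliser-treated seeds = 216/348 = 0.6207
risk, untreated seeds = 261/515 = 0.5068
risk difference = 0.6207 − 0.5068 = 0.11

0.11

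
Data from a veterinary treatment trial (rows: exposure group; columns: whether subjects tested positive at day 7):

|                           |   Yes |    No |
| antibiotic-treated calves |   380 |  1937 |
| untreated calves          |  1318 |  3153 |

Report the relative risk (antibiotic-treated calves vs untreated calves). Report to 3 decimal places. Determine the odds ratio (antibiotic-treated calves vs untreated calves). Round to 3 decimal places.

risk, antibiotic-treated calves = 380/2317 = 0.1640
risk, untreated calves = 1318/4471 = 0.2948
RR = 0.1640 / 0.2948 = 0.556
OR = (380 × 3153) / (1937 × 1318) = 1198140/2552966 ≈ 0.469

RR = 0.556; OR = 0.469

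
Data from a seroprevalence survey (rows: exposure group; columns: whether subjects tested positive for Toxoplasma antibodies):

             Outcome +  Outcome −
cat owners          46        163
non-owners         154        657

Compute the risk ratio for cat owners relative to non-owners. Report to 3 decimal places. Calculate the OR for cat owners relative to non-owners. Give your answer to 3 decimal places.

risk, cat owners = 46/209 = 0.2201
risk, non-owners = 154/811 = 0.1899
RR = 0.2201 / 0.1899 = 1.159
odds, cat owners = 46/163 = 0.2822
odds, non-owners = 154/657 = 0.2344
OR = 0.2822 / 0.2344 = 1.204

RR = 1.159; OR = 1.204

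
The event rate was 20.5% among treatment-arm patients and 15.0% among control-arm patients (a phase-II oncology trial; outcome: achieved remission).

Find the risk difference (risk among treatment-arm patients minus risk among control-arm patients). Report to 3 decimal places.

risk difference = 0.2050 − 0.1500 = 0.055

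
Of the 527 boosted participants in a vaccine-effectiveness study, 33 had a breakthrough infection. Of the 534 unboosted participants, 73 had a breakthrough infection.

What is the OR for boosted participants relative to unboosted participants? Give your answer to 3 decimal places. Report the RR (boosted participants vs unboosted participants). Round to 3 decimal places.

OR = 0.422; RR = 0.458

OR = (33 × 461) / (494 × 73) = 15213/36062 ≈ 0.422
risk, boosted participants = 33/527 = 0.0626
risk, unboosted participants = 73/534 = 0.1367
RR = 0.0626 / 0.1367 = 0.458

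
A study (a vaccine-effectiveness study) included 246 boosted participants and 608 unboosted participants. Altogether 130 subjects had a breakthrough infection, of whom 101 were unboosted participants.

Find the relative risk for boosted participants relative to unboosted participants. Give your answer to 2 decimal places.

RR: 0.71

boosted participants with the outcome: 130 − 101 = 29
boosted participants without the outcome: 246 − 29 = 217
unboosted participants without the outcome: 608 − 101 = 507
risk, boosted participants = 29/246 = 0.1179
risk, unboosted participants = 101/608 = 0.1661
RR = 0.1179 / 0.1661 = 0.71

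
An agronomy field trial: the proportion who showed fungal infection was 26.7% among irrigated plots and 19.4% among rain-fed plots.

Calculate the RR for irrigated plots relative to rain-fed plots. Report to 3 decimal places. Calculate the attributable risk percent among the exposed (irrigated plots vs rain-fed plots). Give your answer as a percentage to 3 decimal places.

RR = 0.2670 / 0.1940 = 1.376
AR% = (0.2670 − 0.1940) / 0.2670 = 0.2734 → 27.341%

RR = 1.376; AR% = 27.341%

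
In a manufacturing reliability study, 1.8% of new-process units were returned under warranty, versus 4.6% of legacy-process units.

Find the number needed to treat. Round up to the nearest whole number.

absolute risk difference = 0.028000
1 / 0.028000 = 35.714 → round up → 36

36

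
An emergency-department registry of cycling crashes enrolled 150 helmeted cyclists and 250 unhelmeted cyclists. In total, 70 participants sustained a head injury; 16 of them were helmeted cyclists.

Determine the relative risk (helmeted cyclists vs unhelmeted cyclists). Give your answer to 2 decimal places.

RR ≈ 0.49

helmeted cyclists without the outcome: 150 − 16 = 134
unhelmeted cyclists with the outcome: 70 − 16 = 54
unhelmeted cyclists without the outcome: 250 − 54 = 196
risk, helmeted cyclists = 16/150 = 0.1067
risk, unhelmeted cyclists = 54/250 = 0.2160
RR = 0.1067 / 0.2160 = 0.49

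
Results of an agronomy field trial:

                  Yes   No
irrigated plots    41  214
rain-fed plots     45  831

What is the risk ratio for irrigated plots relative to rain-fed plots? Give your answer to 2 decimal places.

risk, irrigated plots = 41/255 = 0.1608
risk, rain-fed plots = 45/876 = 0.0514
RR = 0.1608 / 0.0514 = 3.13

RR = 3.13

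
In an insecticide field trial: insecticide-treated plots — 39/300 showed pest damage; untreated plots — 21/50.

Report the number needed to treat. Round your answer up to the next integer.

NNT: 4

risk, insecticide-treated plots = 39/300 = 0.130000
risk, untreated plots = 21/50 = 0.420000
absolute risk difference = 0.290000
1 / 0.290000 = 3.448 → round up → 4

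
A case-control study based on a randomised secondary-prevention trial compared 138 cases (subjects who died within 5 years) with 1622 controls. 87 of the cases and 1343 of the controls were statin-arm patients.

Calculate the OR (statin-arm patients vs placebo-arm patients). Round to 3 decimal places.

OR = (87 × 279) / (1343 × 51) = 24273/68493 ≈ 0.354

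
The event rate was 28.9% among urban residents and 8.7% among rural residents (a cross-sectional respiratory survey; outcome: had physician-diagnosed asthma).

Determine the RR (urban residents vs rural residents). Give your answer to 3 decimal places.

RR = 0.2890 / 0.0870 = 3.322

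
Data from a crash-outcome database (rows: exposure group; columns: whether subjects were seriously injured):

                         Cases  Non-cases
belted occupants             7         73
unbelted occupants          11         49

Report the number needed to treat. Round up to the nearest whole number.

NNT = 11

risk, belted occupants = 7/80 = 0.087500
risk, unbelted occupants = 11/60 = 0.183333
absolute risk difference = 0.095833
1 / 0.095833 = 10.435 → round up → 11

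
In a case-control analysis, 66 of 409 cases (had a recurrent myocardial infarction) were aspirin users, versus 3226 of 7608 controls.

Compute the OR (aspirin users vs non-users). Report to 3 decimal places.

OR = (66 × 4382) / (3226 × 343) = 289212/1106518 ≈ 0.261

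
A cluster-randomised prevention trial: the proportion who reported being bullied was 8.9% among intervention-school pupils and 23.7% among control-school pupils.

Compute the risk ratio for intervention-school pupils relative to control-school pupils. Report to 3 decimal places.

RR = 0.0890 / 0.2370 = 0.376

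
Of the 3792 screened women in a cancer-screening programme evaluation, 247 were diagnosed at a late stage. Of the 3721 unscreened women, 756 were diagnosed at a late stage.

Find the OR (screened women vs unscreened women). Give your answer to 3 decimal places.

OR ≈ 0.273

odds, screened women = 247/3545 = 0.0697
odds, unscreened women = 756/2965 = 0.2550
OR = 0.0697 / 0.2550 = 0.273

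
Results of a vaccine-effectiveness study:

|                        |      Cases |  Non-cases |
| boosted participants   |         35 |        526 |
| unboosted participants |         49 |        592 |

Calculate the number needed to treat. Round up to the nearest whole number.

risk, boosted participants = 35/561 = 0.062389
risk, unboosted participants = 49/641 = 0.076443
absolute risk difference = 0.014054
1 / 0.014054 = 71.154 → round up → 72

NNT ≈ 72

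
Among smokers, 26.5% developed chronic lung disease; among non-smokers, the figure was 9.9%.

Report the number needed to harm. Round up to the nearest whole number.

NNH: 7

absolute risk difference = 0.166000
1 / 0.166000 = 6.024 → round up → 7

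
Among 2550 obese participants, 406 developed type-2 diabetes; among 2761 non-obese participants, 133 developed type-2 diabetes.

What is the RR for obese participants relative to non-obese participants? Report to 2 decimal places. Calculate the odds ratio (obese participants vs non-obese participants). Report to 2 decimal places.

RR = 3.31; OR = 3.74

risk, obese participants = 406/2550 = 0.15922
risk, non-obese participants = 133/2761 = 0.04817
RR = 0.15922 / 0.04817 = 3.31
OR = (406 × 2628) / (2144 × 133) = 1066968/285152 ≈ 3.74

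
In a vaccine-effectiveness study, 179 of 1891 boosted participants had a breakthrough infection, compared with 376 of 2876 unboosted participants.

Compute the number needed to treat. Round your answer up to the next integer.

28

risk, boosted participants = 179/1891 = 0.094659
risk, unboosted participants = 376/2876 = 0.130737
absolute risk difference = 0.036078
1 / 0.036078 = 27.718 → round up → 28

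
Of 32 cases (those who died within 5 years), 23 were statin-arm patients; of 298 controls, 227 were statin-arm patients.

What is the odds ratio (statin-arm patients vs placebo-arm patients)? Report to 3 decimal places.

OR = (23 × 71) / (227 × 9) = 1633/2043 ≈ 0.799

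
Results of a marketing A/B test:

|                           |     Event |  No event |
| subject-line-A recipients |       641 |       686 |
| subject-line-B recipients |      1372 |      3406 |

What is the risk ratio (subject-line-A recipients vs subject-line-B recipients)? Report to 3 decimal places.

risk, subject-line-A recipients = 641/1327 = 0.4830
risk, subject-line-B recipients = 1372/4778 = 0.2871
RR = 0.4830 / 0.2871 = 1.682

1.682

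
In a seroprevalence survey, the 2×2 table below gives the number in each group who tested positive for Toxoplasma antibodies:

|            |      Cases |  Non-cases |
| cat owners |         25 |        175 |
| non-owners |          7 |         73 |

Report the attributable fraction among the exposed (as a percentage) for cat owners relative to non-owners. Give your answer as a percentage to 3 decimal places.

AR%: 30.000%

risk, cat owners = 25/200 = 0.1250
risk, non-owners = 7/80 = 0.0875
AR% = (0.1250 − 0.0875) / 0.1250 = 0.3000 → 30.000%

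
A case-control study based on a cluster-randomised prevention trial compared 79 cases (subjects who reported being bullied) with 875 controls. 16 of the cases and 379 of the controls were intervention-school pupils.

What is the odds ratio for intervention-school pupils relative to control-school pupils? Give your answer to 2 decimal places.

OR = (16 × 496) / (379 × 63) = 7936/23877 ≈ 0.33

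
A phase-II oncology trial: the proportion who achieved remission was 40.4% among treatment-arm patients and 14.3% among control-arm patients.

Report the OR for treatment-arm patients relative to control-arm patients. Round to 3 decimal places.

OR = 4.062

odds, treatment-arm patients = 0.4040/0.5960 = 0.6779
odds, control-arm patients = 0.1430/0.8570 = 0.1669
OR = 0.6779 / 0.1669 = 4.062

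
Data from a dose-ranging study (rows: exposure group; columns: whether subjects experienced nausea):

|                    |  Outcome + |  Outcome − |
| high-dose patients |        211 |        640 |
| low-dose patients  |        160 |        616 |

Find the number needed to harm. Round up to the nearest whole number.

24

risk, high-dose patients = 211/851 = 0.247944
risk, low-dose patients = 160/776 = 0.206186
absolute risk difference = 0.041758
1 / 0.041758 = 23.948 → round up → 24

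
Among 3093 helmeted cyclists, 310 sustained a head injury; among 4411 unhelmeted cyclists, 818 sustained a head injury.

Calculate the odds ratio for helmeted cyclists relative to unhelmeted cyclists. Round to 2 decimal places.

OR = (310 × 3593) / (2783 × 818) = 1113830/2276494 ≈ 0.49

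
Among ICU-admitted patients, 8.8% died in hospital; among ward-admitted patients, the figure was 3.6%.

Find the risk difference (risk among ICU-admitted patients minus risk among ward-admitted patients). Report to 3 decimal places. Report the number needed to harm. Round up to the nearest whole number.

RD = 0.052; NNH = 20

risk difference = 0.08800 − 0.03600 = 0.052
absolute risk difference = 0.052000
1 / 0.052000 = 19.231 → round up → 20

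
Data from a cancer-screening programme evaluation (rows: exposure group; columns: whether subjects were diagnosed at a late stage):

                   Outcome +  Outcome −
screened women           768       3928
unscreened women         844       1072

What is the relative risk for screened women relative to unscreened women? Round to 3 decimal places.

RR ≈ 0.371

risk, screened women = 768/4696 = 0.1635
risk, unscreened women = 844/1916 = 0.4405
RR = 0.1635 / 0.4405 = 0.371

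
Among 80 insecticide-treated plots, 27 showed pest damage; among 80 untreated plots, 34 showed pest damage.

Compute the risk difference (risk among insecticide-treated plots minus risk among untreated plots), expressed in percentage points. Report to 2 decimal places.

risk, insecticide-treated plots = 27/80 = 0.3375
risk, untreated plots = 34/80 = 0.4250
risk difference = 0.3375 − 0.4250 = -0.0875 → -8.75 percentage points

RD = -8.75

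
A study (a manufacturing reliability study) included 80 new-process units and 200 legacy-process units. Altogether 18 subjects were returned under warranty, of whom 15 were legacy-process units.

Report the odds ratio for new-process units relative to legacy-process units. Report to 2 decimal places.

new-process units with the outcome: 18 − 15 = 3
new-process units without the outcome: 80 − 3 = 77
legacy-process units without the outcome: 200 − 15 = 185
OR = (3 × 185) / (77 × 15) = 555/1155 ≈ 0.48

OR = 0.48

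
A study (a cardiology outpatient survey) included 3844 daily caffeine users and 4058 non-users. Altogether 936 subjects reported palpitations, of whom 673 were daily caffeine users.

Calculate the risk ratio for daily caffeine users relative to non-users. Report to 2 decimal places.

daily caffeine users without the outcome: 3844 − 673 = 3171
non-users with the outcome: 936 − 673 = 263
non-users without the outcome: 4058 − 263 = 3795
risk, daily caffeine users = 673/3844 = 0.1751
risk, non-users = 263/4058 = 0.0648
RR = 0.1751 / 0.0648 = 2.70

RR ≈ 2.70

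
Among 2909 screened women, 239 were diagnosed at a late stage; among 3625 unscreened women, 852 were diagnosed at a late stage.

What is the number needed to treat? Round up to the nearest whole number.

7

risk, screened women = 239/2909 = 0.082159
risk, unscreened women = 852/3625 = 0.235034
absolute risk difference = 0.152876
1 / 0.152876 = 6.541 → round up → 7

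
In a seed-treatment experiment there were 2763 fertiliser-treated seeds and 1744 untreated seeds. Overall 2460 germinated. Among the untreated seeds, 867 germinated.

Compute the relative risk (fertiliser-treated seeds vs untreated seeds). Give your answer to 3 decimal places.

RR = 1.160

fertiliser-treated seeds with the outcome: 2460 − 867 = 1593
fertiliser-treated seeds without the outcome: 2763 − 1593 = 1170
untreated seeds without the outcome: 1744 − 867 = 877
risk, fertiliser-treated seeds = 1593/2763 = 0.5765
risk, untreated seeds = 867/1744 = 0.4971
RR = 0.5765 / 0.4971 = 1.160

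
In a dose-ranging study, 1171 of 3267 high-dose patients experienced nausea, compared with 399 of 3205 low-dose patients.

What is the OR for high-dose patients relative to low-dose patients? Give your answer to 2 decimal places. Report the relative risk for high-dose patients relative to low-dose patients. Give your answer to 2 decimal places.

OR = 3.93; RR = 2.88

OR = (1171 × 2806) / (2096 × 399) = 3285826/836304 ≈ 3.93
risk, high-dose patients = 1171/3267 = 0.3584
risk, low-dose patients = 399/3205 = 0.1245
RR = 0.3584 / 0.1245 = 2.88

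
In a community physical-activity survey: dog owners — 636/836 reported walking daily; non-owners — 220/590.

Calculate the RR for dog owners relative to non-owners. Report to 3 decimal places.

RR ≈ 2.040

risk, dog owners = 636/836 = 0.7608
risk, non-owners = 220/590 = 0.3729
RR = 0.7608 / 0.3729 = 2.040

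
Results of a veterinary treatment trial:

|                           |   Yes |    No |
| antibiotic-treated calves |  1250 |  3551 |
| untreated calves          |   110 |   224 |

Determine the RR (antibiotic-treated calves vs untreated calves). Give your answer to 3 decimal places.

RR: 0.791

risk, antibiotic-treated calves = 1250/4801 = 0.2604
risk, untreated calves = 110/334 = 0.3293
RR = 0.2604 / 0.3293 = 0.791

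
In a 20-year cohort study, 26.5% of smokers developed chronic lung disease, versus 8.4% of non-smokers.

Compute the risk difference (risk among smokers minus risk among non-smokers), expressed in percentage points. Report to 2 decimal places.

risk difference = 0.2650 − 0.0840 = 0.1810 → 18.10 percentage points

RD: 18.10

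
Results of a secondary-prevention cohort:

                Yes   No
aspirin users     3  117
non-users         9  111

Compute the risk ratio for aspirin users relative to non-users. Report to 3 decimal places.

RR: 0.333

risk, aspirin users = 3/120 = 0.02500
risk, non-users = 9/120 = 0.07500
RR = 0.02500 / 0.07500 = 0.333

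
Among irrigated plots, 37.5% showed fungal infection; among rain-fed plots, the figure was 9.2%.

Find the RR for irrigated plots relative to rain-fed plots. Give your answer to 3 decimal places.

RR = 0.3750 / 0.0920 = 4.076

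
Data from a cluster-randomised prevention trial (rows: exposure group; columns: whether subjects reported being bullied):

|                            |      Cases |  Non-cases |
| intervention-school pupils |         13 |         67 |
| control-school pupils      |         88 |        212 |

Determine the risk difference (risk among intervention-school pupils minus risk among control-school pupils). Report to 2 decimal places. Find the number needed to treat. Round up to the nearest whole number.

RD = -0.13; NNT = 8

risk, intervention-school pupils = 13/80 = 0.1625
risk, control-school pupils = 88/300 = 0.2933
risk difference = 0.1625 − 0.2933 = -0.13
absolute risk difference = 0.130833
1 / 0.130833 = 7.643 → round up → 8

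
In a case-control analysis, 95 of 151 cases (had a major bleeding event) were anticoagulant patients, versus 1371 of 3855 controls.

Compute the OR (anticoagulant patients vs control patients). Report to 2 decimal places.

OR = (95 × 2484) / (1371 × 56) = 235980/76776 ≈ 3.07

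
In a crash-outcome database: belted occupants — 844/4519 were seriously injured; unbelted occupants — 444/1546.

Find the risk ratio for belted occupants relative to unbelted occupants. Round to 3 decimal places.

risk, belted occupants = 844/4519 = 0.1868
risk, unbelted occupants = 444/1546 = 0.2872
RR = 0.1868 / 0.2872 = 0.650

RR: 0.650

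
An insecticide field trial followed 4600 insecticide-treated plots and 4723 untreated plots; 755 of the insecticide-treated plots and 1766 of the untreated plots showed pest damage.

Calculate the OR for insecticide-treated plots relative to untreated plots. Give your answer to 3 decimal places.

OR = (755 × 2957) / (3845 × 1766) = 2232535/6790270 ≈ 0.329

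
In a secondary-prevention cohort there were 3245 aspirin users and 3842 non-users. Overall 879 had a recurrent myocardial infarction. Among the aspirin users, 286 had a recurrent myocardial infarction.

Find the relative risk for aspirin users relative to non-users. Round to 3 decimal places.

aspirin users without the outcome: 3245 − 286 = 2959
non-users with the outcome: 879 − 286 = 593
non-users without the outcome: 3842 − 593 = 3249
risk, aspirin users = 286/3245 = 0.0881
risk, non-users = 593/3842 = 0.1543
RR = 0.0881 / 0.1543 = 0.571

RR = 0.571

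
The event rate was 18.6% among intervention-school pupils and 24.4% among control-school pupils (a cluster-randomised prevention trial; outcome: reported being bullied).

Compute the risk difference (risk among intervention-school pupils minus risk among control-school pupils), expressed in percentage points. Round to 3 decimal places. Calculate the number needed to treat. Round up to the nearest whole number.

risk difference = 0.1860 − 0.2440 = -0.0580 → -5.800 percentage points
absolute risk difference = 0.058000
1 / 0.058000 = 17.241 → round up → 18

RD = -5.800; NNT = 18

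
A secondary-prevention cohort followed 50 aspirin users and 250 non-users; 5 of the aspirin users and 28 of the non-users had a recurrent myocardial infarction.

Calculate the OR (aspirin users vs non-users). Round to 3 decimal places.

odds, aspirin users = 5/45 = 0.1111
odds, non-users = 28/222 = 0.1261
OR = 0.1111 / 0.1261 = 0.881

OR ≈ 0.881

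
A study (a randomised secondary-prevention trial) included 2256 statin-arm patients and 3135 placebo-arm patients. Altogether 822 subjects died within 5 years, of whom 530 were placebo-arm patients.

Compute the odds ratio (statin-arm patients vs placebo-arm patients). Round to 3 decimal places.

OR: 0.731

statin-arm patients with the outcome: 822 − 530 = 292
statin-arm patients without the outcome: 2256 − 292 = 1964
placebo-arm patients without the outcome: 3135 − 530 = 2605
OR = (292 × 2605) / (1964 × 530) = 760660/1040920 ≈ 0.731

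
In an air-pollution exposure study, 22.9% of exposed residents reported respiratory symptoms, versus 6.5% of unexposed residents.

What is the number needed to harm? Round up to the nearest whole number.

NNH: 7

absolute risk difference = 0.164000
1 / 0.164000 = 6.098 → round up → 7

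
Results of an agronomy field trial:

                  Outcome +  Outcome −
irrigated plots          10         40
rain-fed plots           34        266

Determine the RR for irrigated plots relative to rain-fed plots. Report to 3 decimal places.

1.765

risk, irrigated plots = 10/50 = 0.2000
risk, rain-fed plots = 34/300 = 0.1133
RR = 0.2000 / 0.1133 = 1.765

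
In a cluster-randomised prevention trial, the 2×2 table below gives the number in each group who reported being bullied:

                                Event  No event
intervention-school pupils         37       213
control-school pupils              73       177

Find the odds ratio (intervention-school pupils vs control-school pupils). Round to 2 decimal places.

OR = (37 × 177) / (213 × 73) = 6549/15549 ≈ 0.42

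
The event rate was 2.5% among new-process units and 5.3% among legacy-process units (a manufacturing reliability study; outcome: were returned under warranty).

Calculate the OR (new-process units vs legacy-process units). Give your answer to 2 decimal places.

0.46

odds, new-process units = 0.02500/0.97500 = 0.02564
odds, legacy-process units = 0.05300/0.94700 = 0.05597
OR = 0.02564 / 0.05597 = 0.46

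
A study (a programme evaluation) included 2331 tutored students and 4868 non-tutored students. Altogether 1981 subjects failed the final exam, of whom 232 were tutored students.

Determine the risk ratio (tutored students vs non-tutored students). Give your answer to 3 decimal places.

0.277

tutored students without the outcome: 2331 − 232 = 2099
non-tutored students with the outcome: 1981 − 232 = 1749
non-tutored students without the outcome: 4868 − 1749 = 3119
risk, tutored students = 232/2331 = 0.0995
risk, non-tutored students = 1749/4868 = 0.3593
RR = 0.0995 / 0.3593 = 0.277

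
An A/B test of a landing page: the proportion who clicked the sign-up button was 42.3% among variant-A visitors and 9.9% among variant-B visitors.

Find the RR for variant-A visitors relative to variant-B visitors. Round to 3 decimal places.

RR = 0.4230 / 0.0990 = 4.273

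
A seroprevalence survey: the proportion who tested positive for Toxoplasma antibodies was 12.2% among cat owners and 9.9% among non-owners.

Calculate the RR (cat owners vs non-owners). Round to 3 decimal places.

RR = 0.1220 / 0.0990 = 1.232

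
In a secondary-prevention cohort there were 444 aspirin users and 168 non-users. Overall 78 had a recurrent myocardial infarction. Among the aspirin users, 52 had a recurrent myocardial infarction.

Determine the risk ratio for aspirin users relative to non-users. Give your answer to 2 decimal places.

aspirin users without the outcome: 444 − 52 = 392
non-users with the outcome: 78 − 52 = 26
non-users without the outcome: 168 − 26 = 142
risk, aspirin users = 52/444 = 0.1171
risk, non-users = 26/168 = 0.1548
RR = 0.1171 / 0.1548 = 0.76

0.76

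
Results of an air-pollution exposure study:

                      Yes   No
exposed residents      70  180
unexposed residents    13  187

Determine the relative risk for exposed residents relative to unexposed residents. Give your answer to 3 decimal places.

risk, exposed residents = 70/250 = 0.2800
risk, unexposed residents = 13/200 = 0.0650
RR = 0.2800 / 0.0650 = 4.308

4.308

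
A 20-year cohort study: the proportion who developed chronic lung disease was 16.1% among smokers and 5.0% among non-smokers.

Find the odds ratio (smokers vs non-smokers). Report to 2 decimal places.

OR: 3.65

odds, smokers = 0.1610/0.8390 = 0.1919
odds, non-smokers = 0.0500/0.9500 = 0.0526
OR = 0.1919 / 0.0526 = 3.65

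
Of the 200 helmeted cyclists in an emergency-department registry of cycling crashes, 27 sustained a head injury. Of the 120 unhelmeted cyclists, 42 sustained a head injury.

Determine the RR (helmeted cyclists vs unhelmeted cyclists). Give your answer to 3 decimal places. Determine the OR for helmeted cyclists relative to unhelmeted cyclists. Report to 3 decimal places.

risk, helmeted cyclists = 27/200 = 0.1350
risk, unhelmeted cyclists = 42/120 = 0.3500
RR = 0.1350 / 0.3500 = 0.386
odds, helmeted cyclists = 27/173 = 0.1561
odds, unhelmeted cyclists = 42/78 = 0.5385
OR = 0.1561 / 0.5385 = 0.290

RR = 0.386; OR = 0.290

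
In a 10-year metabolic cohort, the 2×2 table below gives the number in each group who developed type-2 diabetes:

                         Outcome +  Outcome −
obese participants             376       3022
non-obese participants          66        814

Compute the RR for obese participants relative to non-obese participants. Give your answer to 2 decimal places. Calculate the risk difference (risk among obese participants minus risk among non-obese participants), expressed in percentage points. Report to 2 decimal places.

RR = 1.48; RD = 3.57

risk, obese participants = 376/3398 = 0.1107
risk, non-obese participants = 66/880 = 0.0750
RR = 0.1107 / 0.0750 = 1.48
risk difference = 0.1107 − 0.0750 = 0.0357 → 3.57 percentage points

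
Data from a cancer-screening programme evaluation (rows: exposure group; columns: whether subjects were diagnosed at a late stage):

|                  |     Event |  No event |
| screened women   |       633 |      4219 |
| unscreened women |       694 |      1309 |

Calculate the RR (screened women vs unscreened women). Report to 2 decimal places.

risk, screened women = 633/4852 = 0.1305
risk, unscreened women = 694/2003 = 0.3465
RR = 0.1305 / 0.3465 = 0.38

RR ≈ 0.38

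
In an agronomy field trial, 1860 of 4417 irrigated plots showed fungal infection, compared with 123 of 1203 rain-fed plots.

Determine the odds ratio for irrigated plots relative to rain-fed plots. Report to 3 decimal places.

OR = (1860 × 1080) / (2557 × 123) = 2008800/314511 ≈ 6.387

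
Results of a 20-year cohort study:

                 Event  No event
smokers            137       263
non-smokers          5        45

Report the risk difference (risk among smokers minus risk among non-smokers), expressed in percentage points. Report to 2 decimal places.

risk, smokers = 137/400 = 0.3425
risk, non-smokers = 5/50 = 0.1000
risk difference = 0.3425 − 0.1000 = 0.2425 → 24.25 percentage points

RD ≈ 24.25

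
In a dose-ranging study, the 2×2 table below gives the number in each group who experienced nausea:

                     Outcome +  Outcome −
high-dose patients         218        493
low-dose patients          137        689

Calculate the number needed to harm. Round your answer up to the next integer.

risk, high-dose patients = 218/711 = 0.306610
risk, low-dose patients = 137/826 = 0.165860
absolute risk difference = 0.140751
1 / 0.140751 = 7.105 → round up → 8

8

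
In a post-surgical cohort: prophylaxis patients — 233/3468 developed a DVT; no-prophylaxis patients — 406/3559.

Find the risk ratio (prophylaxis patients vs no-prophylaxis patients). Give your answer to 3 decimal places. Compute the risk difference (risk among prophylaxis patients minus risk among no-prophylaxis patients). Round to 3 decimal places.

risk, prophylaxis patients = 233/3468 = 0.0672
risk, no-prophylaxis patients = 406/3559 = 0.1141
RR = 0.0672 / 0.1141 = 0.589
risk difference = 0.0672 − 0.1141 = -0.047

RR = 0.589; RD = -0.047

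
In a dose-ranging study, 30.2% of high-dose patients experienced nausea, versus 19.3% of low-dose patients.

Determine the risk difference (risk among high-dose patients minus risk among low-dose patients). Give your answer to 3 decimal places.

risk difference = 0.3020 − 0.1930 = 0.109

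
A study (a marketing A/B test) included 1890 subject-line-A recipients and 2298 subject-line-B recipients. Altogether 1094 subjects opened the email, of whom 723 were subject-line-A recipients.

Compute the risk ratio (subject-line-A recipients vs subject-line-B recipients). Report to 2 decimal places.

RR ≈ 2.37

subject-line-A recipients without the outcome: 1890 − 723 = 1167
subject-line-B recipients with the outcome: 1094 − 723 = 371
subject-line-B recipients without the outcome: 2298 − 371 = 1927
risk, subject-line-A recipients = 723/1890 = 0.3825
risk, subject-line-B recipients = 371/2298 = 0.1614
RR = 0.3825 / 0.1614 = 2.37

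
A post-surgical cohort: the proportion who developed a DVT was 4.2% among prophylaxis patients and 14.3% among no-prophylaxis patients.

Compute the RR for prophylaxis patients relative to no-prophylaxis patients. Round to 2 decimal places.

RR = 0.04200 / 0.14300 = 0.29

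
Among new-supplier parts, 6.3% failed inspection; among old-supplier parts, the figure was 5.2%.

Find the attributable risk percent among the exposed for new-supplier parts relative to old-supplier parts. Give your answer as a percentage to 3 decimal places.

AR% = (0.0630 − 0.0520) / 0.0630 = 0.1746 → 17.460%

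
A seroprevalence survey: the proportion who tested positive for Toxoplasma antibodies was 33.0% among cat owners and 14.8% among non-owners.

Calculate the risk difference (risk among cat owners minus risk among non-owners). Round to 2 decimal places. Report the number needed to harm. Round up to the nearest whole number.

RD = 0.18; NNH = 6

risk difference = 0.3300 − 0.1480 = 0.18
absolute risk difference = 0.182000
1 / 0.182000 = 5.495 → round up → 6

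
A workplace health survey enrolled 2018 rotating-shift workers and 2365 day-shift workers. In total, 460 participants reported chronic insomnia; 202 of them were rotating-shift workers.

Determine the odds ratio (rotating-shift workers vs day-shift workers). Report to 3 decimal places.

OR ≈ 0.908

rotating-shift workers without the outcome: 2018 − 202 = 1816
day-shift workers with the outcome: 460 − 202 = 258
day-shift workers without the outcome: 2365 − 258 = 2107
OR = (202 × 2107) / (1816 × 258) = 425614/468528 ≈ 0.908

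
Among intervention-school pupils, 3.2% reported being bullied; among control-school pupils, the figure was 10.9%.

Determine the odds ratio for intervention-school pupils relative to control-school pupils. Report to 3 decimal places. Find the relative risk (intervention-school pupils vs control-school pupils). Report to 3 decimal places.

odds, intervention-school pupils = 0.03200/0.96800 = 0.03306
odds, control-school pupils = 0.10900/0.89100 = 0.12233
OR = 0.03306 / 0.12233 = 0.270
RR = 0.03200 / 0.10900 = 0.294

OR = 0.270; RR = 0.294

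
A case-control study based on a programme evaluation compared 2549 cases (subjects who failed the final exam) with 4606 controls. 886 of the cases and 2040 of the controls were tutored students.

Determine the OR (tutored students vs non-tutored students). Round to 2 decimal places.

0.67

odds, tutored students = 886/2040 = 0.4343
odds, non-tutored students = 1663/2566 = 0.6481
OR = 0.4343 / 0.6481 = 0.67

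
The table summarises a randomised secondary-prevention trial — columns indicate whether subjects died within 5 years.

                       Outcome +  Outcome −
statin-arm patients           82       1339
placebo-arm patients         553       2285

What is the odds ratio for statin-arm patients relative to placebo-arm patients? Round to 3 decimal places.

odds, statin-arm patients = 82/1339 = 0.0612
odds, placebo-arm patients = 553/2285 = 0.2420
OR = 0.0612 / 0.2420 = 0.253

OR ≈ 0.253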